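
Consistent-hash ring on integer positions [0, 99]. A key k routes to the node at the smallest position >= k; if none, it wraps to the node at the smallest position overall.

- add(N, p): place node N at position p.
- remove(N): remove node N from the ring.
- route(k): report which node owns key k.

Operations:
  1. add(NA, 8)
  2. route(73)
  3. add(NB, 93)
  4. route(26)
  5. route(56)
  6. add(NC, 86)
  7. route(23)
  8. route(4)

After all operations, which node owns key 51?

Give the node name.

Answer: NC

Derivation:
Op 1: add NA@8 -> ring=[8:NA]
Op 2: route key 73: none >= 73, wrap to smallest pos 8 -> NA
Op 3: add NB@93 -> ring=[8:NA,93:NB]
Op 4: route key 26: smallest pos >= 26 is 93 -> NB
Op 5: route key 56: smallest pos >= 56 is 93 -> NB
Op 6: add NC@86 -> ring=[8:NA,86:NC,93:NB]
Op 7: route key 23: smallest pos >= 23 is 86 -> NC
Op 8: route key 4: smallest pos >= 4 is 8 -> NA
Final route key 51: smallest pos >= 51 is 86 -> NC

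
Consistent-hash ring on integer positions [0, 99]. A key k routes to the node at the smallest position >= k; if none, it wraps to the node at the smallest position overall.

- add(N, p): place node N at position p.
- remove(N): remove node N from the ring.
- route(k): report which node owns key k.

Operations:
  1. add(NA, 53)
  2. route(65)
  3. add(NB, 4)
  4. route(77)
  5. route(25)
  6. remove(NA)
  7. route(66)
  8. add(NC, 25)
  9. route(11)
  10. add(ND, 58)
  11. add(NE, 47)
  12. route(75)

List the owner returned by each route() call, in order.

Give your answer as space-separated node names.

Op 1: add NA@53 -> ring=[53:NA]
Op 2: route key 65: none >= 65, wrap to smallest pos 53 -> NA
Op 3: add NB@4 -> ring=[4:NB,53:NA]
Op 4: route key 77: none >= 77, wrap to smallest pos 4 -> NB
Op 5: route key 25: smallest pos >= 25 is 53 -> NA
Op 6: remove NA -> ring=[4:NB]
Op 7: route key 66: none >= 66, wrap to smallest pos 4 -> NB
Op 8: add NC@25 -> ring=[4:NB,25:NC]
Op 9: route key 11: smallest pos >= 11 is 25 -> NC
Op 10: add ND@58 -> ring=[4:NB,25:NC,58:ND]
Op 11: add NE@47 -> ring=[4:NB,25:NC,47:NE,58:ND]
Op 12: route key 75: none >= 75, wrap to smallest pos 4 -> NB

Answer: NA NB NA NB NC NB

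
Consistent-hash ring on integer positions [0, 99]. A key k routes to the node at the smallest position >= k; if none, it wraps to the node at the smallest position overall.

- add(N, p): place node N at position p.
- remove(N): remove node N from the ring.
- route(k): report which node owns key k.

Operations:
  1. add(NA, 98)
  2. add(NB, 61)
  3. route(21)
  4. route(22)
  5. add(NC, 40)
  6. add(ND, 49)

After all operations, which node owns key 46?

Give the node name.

Answer: ND

Derivation:
Op 1: add NA@98 -> ring=[98:NA]
Op 2: add NB@61 -> ring=[61:NB,98:NA]
Op 3: route key 21: smallest pos >= 21 is 61 -> NB
Op 4: route key 22: smallest pos >= 22 is 61 -> NB
Op 5: add NC@40 -> ring=[40:NC,61:NB,98:NA]
Op 6: add ND@49 -> ring=[40:NC,49:ND,61:NB,98:NA]
Final route key 46: smallest pos >= 46 is 49 -> ND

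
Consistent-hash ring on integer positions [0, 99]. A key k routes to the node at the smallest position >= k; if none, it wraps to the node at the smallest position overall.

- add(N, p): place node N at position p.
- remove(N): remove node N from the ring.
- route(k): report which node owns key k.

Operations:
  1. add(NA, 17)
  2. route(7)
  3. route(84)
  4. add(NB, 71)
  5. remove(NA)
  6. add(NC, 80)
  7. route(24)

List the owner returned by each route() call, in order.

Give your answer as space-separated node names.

Op 1: add NA@17 -> ring=[17:NA]
Op 2: route key 7: smallest pos >= 7 is 17 -> NA
Op 3: route key 84: none >= 84, wrap to smallest pos 17 -> NA
Op 4: add NB@71 -> ring=[17:NA,71:NB]
Op 5: remove NA -> ring=[71:NB]
Op 6: add NC@80 -> ring=[71:NB,80:NC]
Op 7: route key 24: smallest pos >= 24 is 71 -> NB

Answer: NA NA NB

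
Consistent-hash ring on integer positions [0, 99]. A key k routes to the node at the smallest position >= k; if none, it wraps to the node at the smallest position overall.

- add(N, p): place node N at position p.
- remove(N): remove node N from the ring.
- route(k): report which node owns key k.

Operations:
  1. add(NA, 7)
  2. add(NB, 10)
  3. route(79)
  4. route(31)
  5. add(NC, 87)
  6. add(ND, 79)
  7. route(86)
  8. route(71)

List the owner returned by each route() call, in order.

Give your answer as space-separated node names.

Op 1: add NA@7 -> ring=[7:NA]
Op 2: add NB@10 -> ring=[7:NA,10:NB]
Op 3: route key 79: none >= 79, wrap to smallest pos 7 -> NA
Op 4: route key 31: none >= 31, wrap to smallest pos 7 -> NA
Op 5: add NC@87 -> ring=[7:NA,10:NB,87:NC]
Op 6: add ND@79 -> ring=[7:NA,10:NB,79:ND,87:NC]
Op 7: route key 86: smallest pos >= 86 is 87 -> NC
Op 8: route key 71: smallest pos >= 71 is 79 -> ND

Answer: NA NA NC ND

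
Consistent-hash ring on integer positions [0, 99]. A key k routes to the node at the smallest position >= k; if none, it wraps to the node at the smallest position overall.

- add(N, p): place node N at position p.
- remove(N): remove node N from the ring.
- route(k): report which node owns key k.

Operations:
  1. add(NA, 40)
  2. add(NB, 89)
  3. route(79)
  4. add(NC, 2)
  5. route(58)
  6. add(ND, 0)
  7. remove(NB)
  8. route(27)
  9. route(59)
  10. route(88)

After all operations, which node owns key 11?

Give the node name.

Answer: NA

Derivation:
Op 1: add NA@40 -> ring=[40:NA]
Op 2: add NB@89 -> ring=[40:NA,89:NB]
Op 3: route key 79: smallest pos >= 79 is 89 -> NB
Op 4: add NC@2 -> ring=[2:NC,40:NA,89:NB]
Op 5: route key 58: smallest pos >= 58 is 89 -> NB
Op 6: add ND@0 -> ring=[0:ND,2:NC,40:NA,89:NB]
Op 7: remove NB -> ring=[0:ND,2:NC,40:NA]
Op 8: route key 27: smallest pos >= 27 is 40 -> NA
Op 9: route key 59: none >= 59, wrap to smallest pos 0 -> ND
Op 10: route key 88: none >= 88, wrap to smallest pos 0 -> ND
Final route key 11: smallest pos >= 11 is 40 -> NA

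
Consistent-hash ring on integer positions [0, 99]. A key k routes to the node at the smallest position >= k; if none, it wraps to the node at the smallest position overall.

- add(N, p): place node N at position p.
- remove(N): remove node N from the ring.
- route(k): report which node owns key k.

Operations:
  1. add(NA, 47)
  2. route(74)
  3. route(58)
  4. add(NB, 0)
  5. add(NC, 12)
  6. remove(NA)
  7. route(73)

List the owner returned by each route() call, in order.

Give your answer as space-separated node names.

Op 1: add NA@47 -> ring=[47:NA]
Op 2: route key 74: none >= 74, wrap to smallest pos 47 -> NA
Op 3: route key 58: none >= 58, wrap to smallest pos 47 -> NA
Op 4: add NB@0 -> ring=[0:NB,47:NA]
Op 5: add NC@12 -> ring=[0:NB,12:NC,47:NA]
Op 6: remove NA -> ring=[0:NB,12:NC]
Op 7: route key 73: none >= 73, wrap to smallest pos 0 -> NB

Answer: NA NA NB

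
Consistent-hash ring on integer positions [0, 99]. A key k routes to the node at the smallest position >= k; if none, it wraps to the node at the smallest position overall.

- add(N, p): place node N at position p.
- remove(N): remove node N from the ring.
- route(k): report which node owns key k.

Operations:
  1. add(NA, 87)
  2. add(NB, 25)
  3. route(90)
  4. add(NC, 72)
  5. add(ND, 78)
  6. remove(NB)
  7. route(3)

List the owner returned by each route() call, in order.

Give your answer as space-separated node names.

Op 1: add NA@87 -> ring=[87:NA]
Op 2: add NB@25 -> ring=[25:NB,87:NA]
Op 3: route key 90: none >= 90, wrap to smallest pos 25 -> NB
Op 4: add NC@72 -> ring=[25:NB,72:NC,87:NA]
Op 5: add ND@78 -> ring=[25:NB,72:NC,78:ND,87:NA]
Op 6: remove NB -> ring=[72:NC,78:ND,87:NA]
Op 7: route key 3: smallest pos >= 3 is 72 -> NC

Answer: NB NC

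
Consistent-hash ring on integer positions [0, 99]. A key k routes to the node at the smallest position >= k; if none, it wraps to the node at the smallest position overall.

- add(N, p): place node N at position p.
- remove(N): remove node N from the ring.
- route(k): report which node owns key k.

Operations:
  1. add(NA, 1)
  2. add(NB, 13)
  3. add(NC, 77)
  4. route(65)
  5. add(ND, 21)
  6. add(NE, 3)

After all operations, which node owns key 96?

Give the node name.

Answer: NA

Derivation:
Op 1: add NA@1 -> ring=[1:NA]
Op 2: add NB@13 -> ring=[1:NA,13:NB]
Op 3: add NC@77 -> ring=[1:NA,13:NB,77:NC]
Op 4: route key 65: smallest pos >= 65 is 77 -> NC
Op 5: add ND@21 -> ring=[1:NA,13:NB,21:ND,77:NC]
Op 6: add NE@3 -> ring=[1:NA,3:NE,13:NB,21:ND,77:NC]
Final route key 96: none >= 96, wrap to smallest pos 1 -> NA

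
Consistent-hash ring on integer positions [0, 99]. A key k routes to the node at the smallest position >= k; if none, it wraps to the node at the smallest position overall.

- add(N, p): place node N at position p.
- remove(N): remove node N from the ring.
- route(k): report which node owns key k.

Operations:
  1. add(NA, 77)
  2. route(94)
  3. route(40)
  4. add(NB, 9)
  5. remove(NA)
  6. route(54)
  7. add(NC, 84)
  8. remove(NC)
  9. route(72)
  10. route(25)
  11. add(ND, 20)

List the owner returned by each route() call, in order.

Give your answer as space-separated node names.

Op 1: add NA@77 -> ring=[77:NA]
Op 2: route key 94: none >= 94, wrap to smallest pos 77 -> NA
Op 3: route key 40: smallest pos >= 40 is 77 -> NA
Op 4: add NB@9 -> ring=[9:NB,77:NA]
Op 5: remove NA -> ring=[9:NB]
Op 6: route key 54: none >= 54, wrap to smallest pos 9 -> NB
Op 7: add NC@84 -> ring=[9:NB,84:NC]
Op 8: remove NC -> ring=[9:NB]
Op 9: route key 72: none >= 72, wrap to smallest pos 9 -> NB
Op 10: route key 25: none >= 25, wrap to smallest pos 9 -> NB
Op 11: add ND@20 -> ring=[9:NB,20:ND]

Answer: NA NA NB NB NB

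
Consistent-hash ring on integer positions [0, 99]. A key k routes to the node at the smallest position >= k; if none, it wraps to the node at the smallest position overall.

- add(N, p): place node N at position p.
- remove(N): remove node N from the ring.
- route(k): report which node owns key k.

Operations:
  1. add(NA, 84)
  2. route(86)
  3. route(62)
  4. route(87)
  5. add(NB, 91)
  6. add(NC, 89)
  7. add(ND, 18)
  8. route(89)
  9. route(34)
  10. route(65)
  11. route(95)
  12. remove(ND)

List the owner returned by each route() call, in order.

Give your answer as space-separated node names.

Op 1: add NA@84 -> ring=[84:NA]
Op 2: route key 86: none >= 86, wrap to smallest pos 84 -> NA
Op 3: route key 62: smallest pos >= 62 is 84 -> NA
Op 4: route key 87: none >= 87, wrap to smallest pos 84 -> NA
Op 5: add NB@91 -> ring=[84:NA,91:NB]
Op 6: add NC@89 -> ring=[84:NA,89:NC,91:NB]
Op 7: add ND@18 -> ring=[18:ND,84:NA,89:NC,91:NB]
Op 8: route key 89: smallest pos >= 89 is 89 -> NC
Op 9: route key 34: smallest pos >= 34 is 84 -> NA
Op 10: route key 65: smallest pos >= 65 is 84 -> NA
Op 11: route key 95: none >= 95, wrap to smallest pos 18 -> ND
Op 12: remove ND -> ring=[84:NA,89:NC,91:NB]

Answer: NA NA NA NC NA NA ND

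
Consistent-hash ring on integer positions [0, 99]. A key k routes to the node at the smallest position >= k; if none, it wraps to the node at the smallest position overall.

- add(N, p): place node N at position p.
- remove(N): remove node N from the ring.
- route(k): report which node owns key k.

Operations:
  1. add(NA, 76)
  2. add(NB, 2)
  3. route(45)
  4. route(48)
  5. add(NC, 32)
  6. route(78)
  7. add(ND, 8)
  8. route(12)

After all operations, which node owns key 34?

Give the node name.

Answer: NA

Derivation:
Op 1: add NA@76 -> ring=[76:NA]
Op 2: add NB@2 -> ring=[2:NB,76:NA]
Op 3: route key 45: smallest pos >= 45 is 76 -> NA
Op 4: route key 48: smallest pos >= 48 is 76 -> NA
Op 5: add NC@32 -> ring=[2:NB,32:NC,76:NA]
Op 6: route key 78: none >= 78, wrap to smallest pos 2 -> NB
Op 7: add ND@8 -> ring=[2:NB,8:ND,32:NC,76:NA]
Op 8: route key 12: smallest pos >= 12 is 32 -> NC
Final route key 34: smallest pos >= 34 is 76 -> NA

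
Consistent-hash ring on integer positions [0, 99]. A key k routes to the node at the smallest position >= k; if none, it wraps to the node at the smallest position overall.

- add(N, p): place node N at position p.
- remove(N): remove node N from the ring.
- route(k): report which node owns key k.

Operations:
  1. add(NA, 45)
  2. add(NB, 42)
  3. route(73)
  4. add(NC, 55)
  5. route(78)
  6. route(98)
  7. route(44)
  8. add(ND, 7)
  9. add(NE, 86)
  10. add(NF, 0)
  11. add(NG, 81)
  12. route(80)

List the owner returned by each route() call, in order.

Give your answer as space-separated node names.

Answer: NB NB NB NA NG

Derivation:
Op 1: add NA@45 -> ring=[45:NA]
Op 2: add NB@42 -> ring=[42:NB,45:NA]
Op 3: route key 73: none >= 73, wrap to smallest pos 42 -> NB
Op 4: add NC@55 -> ring=[42:NB,45:NA,55:NC]
Op 5: route key 78: none >= 78, wrap to smallest pos 42 -> NB
Op 6: route key 98: none >= 98, wrap to smallest pos 42 -> NB
Op 7: route key 44: smallest pos >= 44 is 45 -> NA
Op 8: add ND@7 -> ring=[7:ND,42:NB,45:NA,55:NC]
Op 9: add NE@86 -> ring=[7:ND,42:NB,45:NA,55:NC,86:NE]
Op 10: add NF@0 -> ring=[0:NF,7:ND,42:NB,45:NA,55:NC,86:NE]
Op 11: add NG@81 -> ring=[0:NF,7:ND,42:NB,45:NA,55:NC,81:NG,86:NE]
Op 12: route key 80: smallest pos >= 80 is 81 -> NG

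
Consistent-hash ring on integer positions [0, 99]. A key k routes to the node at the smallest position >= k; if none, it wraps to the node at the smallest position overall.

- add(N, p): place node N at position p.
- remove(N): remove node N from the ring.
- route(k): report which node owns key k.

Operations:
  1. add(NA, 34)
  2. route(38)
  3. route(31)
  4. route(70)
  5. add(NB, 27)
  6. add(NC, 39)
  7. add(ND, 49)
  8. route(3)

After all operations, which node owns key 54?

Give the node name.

Answer: NB

Derivation:
Op 1: add NA@34 -> ring=[34:NA]
Op 2: route key 38: none >= 38, wrap to smallest pos 34 -> NA
Op 3: route key 31: smallest pos >= 31 is 34 -> NA
Op 4: route key 70: none >= 70, wrap to smallest pos 34 -> NA
Op 5: add NB@27 -> ring=[27:NB,34:NA]
Op 6: add NC@39 -> ring=[27:NB,34:NA,39:NC]
Op 7: add ND@49 -> ring=[27:NB,34:NA,39:NC,49:ND]
Op 8: route key 3: smallest pos >= 3 is 27 -> NB
Final route key 54: none >= 54, wrap to smallest pos 27 -> NB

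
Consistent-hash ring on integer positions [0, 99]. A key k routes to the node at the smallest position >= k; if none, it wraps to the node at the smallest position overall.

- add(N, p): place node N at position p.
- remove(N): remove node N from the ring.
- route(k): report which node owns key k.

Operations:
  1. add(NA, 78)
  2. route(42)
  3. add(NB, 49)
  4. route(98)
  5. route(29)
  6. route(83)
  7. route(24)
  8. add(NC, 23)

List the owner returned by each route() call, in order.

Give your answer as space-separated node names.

Answer: NA NB NB NB NB

Derivation:
Op 1: add NA@78 -> ring=[78:NA]
Op 2: route key 42: smallest pos >= 42 is 78 -> NA
Op 3: add NB@49 -> ring=[49:NB,78:NA]
Op 4: route key 98: none >= 98, wrap to smallest pos 49 -> NB
Op 5: route key 29: smallest pos >= 29 is 49 -> NB
Op 6: route key 83: none >= 83, wrap to smallest pos 49 -> NB
Op 7: route key 24: smallest pos >= 24 is 49 -> NB
Op 8: add NC@23 -> ring=[23:NC,49:NB,78:NA]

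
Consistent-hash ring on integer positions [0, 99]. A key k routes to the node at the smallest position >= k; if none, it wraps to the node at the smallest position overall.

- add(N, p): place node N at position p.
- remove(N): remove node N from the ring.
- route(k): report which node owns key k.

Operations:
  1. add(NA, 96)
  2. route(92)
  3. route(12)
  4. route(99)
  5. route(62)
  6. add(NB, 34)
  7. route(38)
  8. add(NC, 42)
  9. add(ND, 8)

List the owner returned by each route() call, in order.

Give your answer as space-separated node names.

Op 1: add NA@96 -> ring=[96:NA]
Op 2: route key 92: smallest pos >= 92 is 96 -> NA
Op 3: route key 12: smallest pos >= 12 is 96 -> NA
Op 4: route key 99: none >= 99, wrap to smallest pos 96 -> NA
Op 5: route key 62: smallest pos >= 62 is 96 -> NA
Op 6: add NB@34 -> ring=[34:NB,96:NA]
Op 7: route key 38: smallest pos >= 38 is 96 -> NA
Op 8: add NC@42 -> ring=[34:NB,42:NC,96:NA]
Op 9: add ND@8 -> ring=[8:ND,34:NB,42:NC,96:NA]

Answer: NA NA NA NA NA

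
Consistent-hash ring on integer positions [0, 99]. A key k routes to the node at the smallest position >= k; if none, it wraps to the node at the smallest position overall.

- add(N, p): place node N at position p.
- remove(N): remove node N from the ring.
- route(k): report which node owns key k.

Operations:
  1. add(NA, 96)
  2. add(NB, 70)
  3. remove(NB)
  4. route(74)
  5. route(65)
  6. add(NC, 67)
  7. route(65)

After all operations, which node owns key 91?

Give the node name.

Answer: NA

Derivation:
Op 1: add NA@96 -> ring=[96:NA]
Op 2: add NB@70 -> ring=[70:NB,96:NA]
Op 3: remove NB -> ring=[96:NA]
Op 4: route key 74: smallest pos >= 74 is 96 -> NA
Op 5: route key 65: smallest pos >= 65 is 96 -> NA
Op 6: add NC@67 -> ring=[67:NC,96:NA]
Op 7: route key 65: smallest pos >= 65 is 67 -> NC
Final route key 91: smallest pos >= 91 is 96 -> NA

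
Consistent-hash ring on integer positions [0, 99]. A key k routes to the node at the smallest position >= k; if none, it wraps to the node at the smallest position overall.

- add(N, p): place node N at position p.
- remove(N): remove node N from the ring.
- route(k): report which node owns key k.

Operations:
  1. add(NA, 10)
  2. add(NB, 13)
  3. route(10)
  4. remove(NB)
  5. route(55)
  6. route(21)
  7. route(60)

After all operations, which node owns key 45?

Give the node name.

Answer: NA

Derivation:
Op 1: add NA@10 -> ring=[10:NA]
Op 2: add NB@13 -> ring=[10:NA,13:NB]
Op 3: route key 10: smallest pos >= 10 is 10 -> NA
Op 4: remove NB -> ring=[10:NA]
Op 5: route key 55: none >= 55, wrap to smallest pos 10 -> NA
Op 6: route key 21: none >= 21, wrap to smallest pos 10 -> NA
Op 7: route key 60: none >= 60, wrap to smallest pos 10 -> NA
Final route key 45: none >= 45, wrap to smallest pos 10 -> NA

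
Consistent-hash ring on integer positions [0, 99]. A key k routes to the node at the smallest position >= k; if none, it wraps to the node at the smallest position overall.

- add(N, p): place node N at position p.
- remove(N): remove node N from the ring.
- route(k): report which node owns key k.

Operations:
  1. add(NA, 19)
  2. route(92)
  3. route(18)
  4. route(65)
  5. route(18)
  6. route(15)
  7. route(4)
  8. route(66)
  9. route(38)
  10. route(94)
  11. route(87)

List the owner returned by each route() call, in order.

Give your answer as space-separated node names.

Op 1: add NA@19 -> ring=[19:NA]
Op 2: route key 92: none >= 92, wrap to smallest pos 19 -> NA
Op 3: route key 18: smallest pos >= 18 is 19 -> NA
Op 4: route key 65: none >= 65, wrap to smallest pos 19 -> NA
Op 5: route key 18: smallest pos >= 18 is 19 -> NA
Op 6: route key 15: smallest pos >= 15 is 19 -> NA
Op 7: route key 4: smallest pos >= 4 is 19 -> NA
Op 8: route key 66: none >= 66, wrap to smallest pos 19 -> NA
Op 9: route key 38: none >= 38, wrap to smallest pos 19 -> NA
Op 10: route key 94: none >= 94, wrap to smallest pos 19 -> NA
Op 11: route key 87: none >= 87, wrap to smallest pos 19 -> NA

Answer: NA NA NA NA NA NA NA NA NA NA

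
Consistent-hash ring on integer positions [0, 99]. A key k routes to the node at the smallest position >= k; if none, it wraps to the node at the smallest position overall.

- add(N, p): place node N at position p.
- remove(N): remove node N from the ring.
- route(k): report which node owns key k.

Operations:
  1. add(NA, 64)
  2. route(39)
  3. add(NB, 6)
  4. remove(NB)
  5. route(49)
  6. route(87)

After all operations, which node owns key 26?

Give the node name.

Answer: NA

Derivation:
Op 1: add NA@64 -> ring=[64:NA]
Op 2: route key 39: smallest pos >= 39 is 64 -> NA
Op 3: add NB@6 -> ring=[6:NB,64:NA]
Op 4: remove NB -> ring=[64:NA]
Op 5: route key 49: smallest pos >= 49 is 64 -> NA
Op 6: route key 87: none >= 87, wrap to smallest pos 64 -> NA
Final route key 26: smallest pos >= 26 is 64 -> NA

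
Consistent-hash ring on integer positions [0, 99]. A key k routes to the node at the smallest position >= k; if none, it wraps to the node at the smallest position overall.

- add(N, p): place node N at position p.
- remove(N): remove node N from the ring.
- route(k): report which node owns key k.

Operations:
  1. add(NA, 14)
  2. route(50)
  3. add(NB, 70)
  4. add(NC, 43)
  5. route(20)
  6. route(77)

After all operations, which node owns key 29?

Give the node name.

Op 1: add NA@14 -> ring=[14:NA]
Op 2: route key 50: none >= 50, wrap to smallest pos 14 -> NA
Op 3: add NB@70 -> ring=[14:NA,70:NB]
Op 4: add NC@43 -> ring=[14:NA,43:NC,70:NB]
Op 5: route key 20: smallest pos >= 20 is 43 -> NC
Op 6: route key 77: none >= 77, wrap to smallest pos 14 -> NA
Final route key 29: smallest pos >= 29 is 43 -> NC

Answer: NC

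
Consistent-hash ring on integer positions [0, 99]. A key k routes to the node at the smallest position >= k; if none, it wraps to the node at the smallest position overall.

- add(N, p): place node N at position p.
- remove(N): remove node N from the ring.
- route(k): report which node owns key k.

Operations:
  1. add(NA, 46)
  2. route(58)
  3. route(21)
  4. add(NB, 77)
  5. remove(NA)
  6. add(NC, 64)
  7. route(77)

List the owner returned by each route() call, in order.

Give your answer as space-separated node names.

Answer: NA NA NB

Derivation:
Op 1: add NA@46 -> ring=[46:NA]
Op 2: route key 58: none >= 58, wrap to smallest pos 46 -> NA
Op 3: route key 21: smallest pos >= 21 is 46 -> NA
Op 4: add NB@77 -> ring=[46:NA,77:NB]
Op 5: remove NA -> ring=[77:NB]
Op 6: add NC@64 -> ring=[64:NC,77:NB]
Op 7: route key 77: smallest pos >= 77 is 77 -> NB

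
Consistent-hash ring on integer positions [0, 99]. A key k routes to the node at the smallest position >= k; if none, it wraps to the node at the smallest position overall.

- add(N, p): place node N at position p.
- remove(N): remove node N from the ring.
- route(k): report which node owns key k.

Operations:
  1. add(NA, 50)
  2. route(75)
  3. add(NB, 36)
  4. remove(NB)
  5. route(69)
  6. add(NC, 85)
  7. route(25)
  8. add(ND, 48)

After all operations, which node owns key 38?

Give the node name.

Answer: ND

Derivation:
Op 1: add NA@50 -> ring=[50:NA]
Op 2: route key 75: none >= 75, wrap to smallest pos 50 -> NA
Op 3: add NB@36 -> ring=[36:NB,50:NA]
Op 4: remove NB -> ring=[50:NA]
Op 5: route key 69: none >= 69, wrap to smallest pos 50 -> NA
Op 6: add NC@85 -> ring=[50:NA,85:NC]
Op 7: route key 25: smallest pos >= 25 is 50 -> NA
Op 8: add ND@48 -> ring=[48:ND,50:NA,85:NC]
Final route key 38: smallest pos >= 38 is 48 -> ND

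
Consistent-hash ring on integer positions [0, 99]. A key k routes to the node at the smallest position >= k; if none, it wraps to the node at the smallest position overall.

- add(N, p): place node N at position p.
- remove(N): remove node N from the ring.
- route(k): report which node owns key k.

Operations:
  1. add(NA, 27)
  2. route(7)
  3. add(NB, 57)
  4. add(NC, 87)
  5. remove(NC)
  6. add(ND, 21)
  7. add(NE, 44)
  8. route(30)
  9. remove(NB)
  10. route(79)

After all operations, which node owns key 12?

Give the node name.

Op 1: add NA@27 -> ring=[27:NA]
Op 2: route key 7: smallest pos >= 7 is 27 -> NA
Op 3: add NB@57 -> ring=[27:NA,57:NB]
Op 4: add NC@87 -> ring=[27:NA,57:NB,87:NC]
Op 5: remove NC -> ring=[27:NA,57:NB]
Op 6: add ND@21 -> ring=[21:ND,27:NA,57:NB]
Op 7: add NE@44 -> ring=[21:ND,27:NA,44:NE,57:NB]
Op 8: route key 30: smallest pos >= 30 is 44 -> NE
Op 9: remove NB -> ring=[21:ND,27:NA,44:NE]
Op 10: route key 79: none >= 79, wrap to smallest pos 21 -> ND
Final route key 12: smallest pos >= 12 is 21 -> ND

Answer: ND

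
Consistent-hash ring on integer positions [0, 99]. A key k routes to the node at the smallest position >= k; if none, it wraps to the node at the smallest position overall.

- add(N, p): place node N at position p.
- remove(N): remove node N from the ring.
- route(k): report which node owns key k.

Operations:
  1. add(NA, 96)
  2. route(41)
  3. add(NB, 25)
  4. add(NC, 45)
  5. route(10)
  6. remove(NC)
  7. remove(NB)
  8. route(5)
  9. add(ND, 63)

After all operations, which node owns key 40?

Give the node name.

Answer: ND

Derivation:
Op 1: add NA@96 -> ring=[96:NA]
Op 2: route key 41: smallest pos >= 41 is 96 -> NA
Op 3: add NB@25 -> ring=[25:NB,96:NA]
Op 4: add NC@45 -> ring=[25:NB,45:NC,96:NA]
Op 5: route key 10: smallest pos >= 10 is 25 -> NB
Op 6: remove NC -> ring=[25:NB,96:NA]
Op 7: remove NB -> ring=[96:NA]
Op 8: route key 5: smallest pos >= 5 is 96 -> NA
Op 9: add ND@63 -> ring=[63:ND,96:NA]
Final route key 40: smallest pos >= 40 is 63 -> ND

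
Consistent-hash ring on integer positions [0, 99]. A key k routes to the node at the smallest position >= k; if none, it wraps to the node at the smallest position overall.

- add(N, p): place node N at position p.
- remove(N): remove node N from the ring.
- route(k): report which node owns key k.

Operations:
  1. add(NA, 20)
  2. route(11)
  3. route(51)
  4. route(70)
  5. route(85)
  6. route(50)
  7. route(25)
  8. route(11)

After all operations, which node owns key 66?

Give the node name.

Op 1: add NA@20 -> ring=[20:NA]
Op 2: route key 11: smallest pos >= 11 is 20 -> NA
Op 3: route key 51: none >= 51, wrap to smallest pos 20 -> NA
Op 4: route key 70: none >= 70, wrap to smallest pos 20 -> NA
Op 5: route key 85: none >= 85, wrap to smallest pos 20 -> NA
Op 6: route key 50: none >= 50, wrap to smallest pos 20 -> NA
Op 7: route key 25: none >= 25, wrap to smallest pos 20 -> NA
Op 8: route key 11: smallest pos >= 11 is 20 -> NA
Final route key 66: none >= 66, wrap to smallest pos 20 -> NA

Answer: NA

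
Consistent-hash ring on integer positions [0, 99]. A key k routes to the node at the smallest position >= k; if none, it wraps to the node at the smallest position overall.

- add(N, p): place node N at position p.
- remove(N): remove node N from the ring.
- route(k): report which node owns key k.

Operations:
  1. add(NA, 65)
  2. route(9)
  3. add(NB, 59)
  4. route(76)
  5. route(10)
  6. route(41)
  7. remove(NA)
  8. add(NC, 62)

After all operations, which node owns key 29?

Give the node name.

Answer: NB

Derivation:
Op 1: add NA@65 -> ring=[65:NA]
Op 2: route key 9: smallest pos >= 9 is 65 -> NA
Op 3: add NB@59 -> ring=[59:NB,65:NA]
Op 4: route key 76: none >= 76, wrap to smallest pos 59 -> NB
Op 5: route key 10: smallest pos >= 10 is 59 -> NB
Op 6: route key 41: smallest pos >= 41 is 59 -> NB
Op 7: remove NA -> ring=[59:NB]
Op 8: add NC@62 -> ring=[59:NB,62:NC]
Final route key 29: smallest pos >= 29 is 59 -> NB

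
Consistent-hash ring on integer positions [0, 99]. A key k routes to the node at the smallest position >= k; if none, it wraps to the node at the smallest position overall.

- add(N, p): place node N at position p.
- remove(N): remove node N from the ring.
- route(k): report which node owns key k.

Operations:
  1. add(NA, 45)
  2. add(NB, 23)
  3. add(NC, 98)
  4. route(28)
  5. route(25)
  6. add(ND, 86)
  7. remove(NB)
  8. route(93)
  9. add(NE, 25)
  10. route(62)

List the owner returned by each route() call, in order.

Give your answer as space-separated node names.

Answer: NA NA NC ND

Derivation:
Op 1: add NA@45 -> ring=[45:NA]
Op 2: add NB@23 -> ring=[23:NB,45:NA]
Op 3: add NC@98 -> ring=[23:NB,45:NA,98:NC]
Op 4: route key 28: smallest pos >= 28 is 45 -> NA
Op 5: route key 25: smallest pos >= 25 is 45 -> NA
Op 6: add ND@86 -> ring=[23:NB,45:NA,86:ND,98:NC]
Op 7: remove NB -> ring=[45:NA,86:ND,98:NC]
Op 8: route key 93: smallest pos >= 93 is 98 -> NC
Op 9: add NE@25 -> ring=[25:NE,45:NA,86:ND,98:NC]
Op 10: route key 62: smallest pos >= 62 is 86 -> ND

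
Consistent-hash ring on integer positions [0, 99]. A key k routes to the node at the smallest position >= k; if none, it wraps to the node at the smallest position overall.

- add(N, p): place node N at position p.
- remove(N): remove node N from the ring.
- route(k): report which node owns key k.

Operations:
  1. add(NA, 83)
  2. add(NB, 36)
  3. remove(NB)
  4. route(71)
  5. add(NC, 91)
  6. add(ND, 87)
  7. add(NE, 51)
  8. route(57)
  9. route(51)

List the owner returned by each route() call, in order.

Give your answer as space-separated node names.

Answer: NA NA NE

Derivation:
Op 1: add NA@83 -> ring=[83:NA]
Op 2: add NB@36 -> ring=[36:NB,83:NA]
Op 3: remove NB -> ring=[83:NA]
Op 4: route key 71: smallest pos >= 71 is 83 -> NA
Op 5: add NC@91 -> ring=[83:NA,91:NC]
Op 6: add ND@87 -> ring=[83:NA,87:ND,91:NC]
Op 7: add NE@51 -> ring=[51:NE,83:NA,87:ND,91:NC]
Op 8: route key 57: smallest pos >= 57 is 83 -> NA
Op 9: route key 51: smallest pos >= 51 is 51 -> NE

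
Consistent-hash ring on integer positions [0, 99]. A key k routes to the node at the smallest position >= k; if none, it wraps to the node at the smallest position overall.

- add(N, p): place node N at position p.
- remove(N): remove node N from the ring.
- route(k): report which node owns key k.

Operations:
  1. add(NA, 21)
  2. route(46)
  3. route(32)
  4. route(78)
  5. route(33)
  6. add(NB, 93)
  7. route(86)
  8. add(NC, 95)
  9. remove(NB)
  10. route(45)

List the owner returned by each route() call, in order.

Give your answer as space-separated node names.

Op 1: add NA@21 -> ring=[21:NA]
Op 2: route key 46: none >= 46, wrap to smallest pos 21 -> NA
Op 3: route key 32: none >= 32, wrap to smallest pos 21 -> NA
Op 4: route key 78: none >= 78, wrap to smallest pos 21 -> NA
Op 5: route key 33: none >= 33, wrap to smallest pos 21 -> NA
Op 6: add NB@93 -> ring=[21:NA,93:NB]
Op 7: route key 86: smallest pos >= 86 is 93 -> NB
Op 8: add NC@95 -> ring=[21:NA,93:NB,95:NC]
Op 9: remove NB -> ring=[21:NA,95:NC]
Op 10: route key 45: smallest pos >= 45 is 95 -> NC

Answer: NA NA NA NA NB NC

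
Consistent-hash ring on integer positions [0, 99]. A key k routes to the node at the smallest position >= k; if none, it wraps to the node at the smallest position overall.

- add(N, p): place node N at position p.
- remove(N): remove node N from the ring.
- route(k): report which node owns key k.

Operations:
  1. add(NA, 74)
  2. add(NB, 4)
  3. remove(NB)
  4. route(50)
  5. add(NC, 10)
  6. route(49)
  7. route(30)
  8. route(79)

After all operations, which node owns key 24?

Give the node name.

Answer: NA

Derivation:
Op 1: add NA@74 -> ring=[74:NA]
Op 2: add NB@4 -> ring=[4:NB,74:NA]
Op 3: remove NB -> ring=[74:NA]
Op 4: route key 50: smallest pos >= 50 is 74 -> NA
Op 5: add NC@10 -> ring=[10:NC,74:NA]
Op 6: route key 49: smallest pos >= 49 is 74 -> NA
Op 7: route key 30: smallest pos >= 30 is 74 -> NA
Op 8: route key 79: none >= 79, wrap to smallest pos 10 -> NC
Final route key 24: smallest pos >= 24 is 74 -> NA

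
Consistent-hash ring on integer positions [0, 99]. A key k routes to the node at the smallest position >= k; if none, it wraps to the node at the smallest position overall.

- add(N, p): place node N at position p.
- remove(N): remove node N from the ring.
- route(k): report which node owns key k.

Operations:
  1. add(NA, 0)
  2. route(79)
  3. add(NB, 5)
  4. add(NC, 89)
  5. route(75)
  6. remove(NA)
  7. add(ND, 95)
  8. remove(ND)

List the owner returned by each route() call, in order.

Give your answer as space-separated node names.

Op 1: add NA@0 -> ring=[0:NA]
Op 2: route key 79: none >= 79, wrap to smallest pos 0 -> NA
Op 3: add NB@5 -> ring=[0:NA,5:NB]
Op 4: add NC@89 -> ring=[0:NA,5:NB,89:NC]
Op 5: route key 75: smallest pos >= 75 is 89 -> NC
Op 6: remove NA -> ring=[5:NB,89:NC]
Op 7: add ND@95 -> ring=[5:NB,89:NC,95:ND]
Op 8: remove ND -> ring=[5:NB,89:NC]

Answer: NA NC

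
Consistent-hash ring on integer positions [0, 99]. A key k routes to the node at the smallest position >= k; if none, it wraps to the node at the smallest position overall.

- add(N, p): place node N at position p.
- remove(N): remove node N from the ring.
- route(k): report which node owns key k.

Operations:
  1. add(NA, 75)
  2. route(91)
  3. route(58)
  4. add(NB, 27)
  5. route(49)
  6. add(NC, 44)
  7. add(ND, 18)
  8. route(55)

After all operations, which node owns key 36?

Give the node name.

Answer: NC

Derivation:
Op 1: add NA@75 -> ring=[75:NA]
Op 2: route key 91: none >= 91, wrap to smallest pos 75 -> NA
Op 3: route key 58: smallest pos >= 58 is 75 -> NA
Op 4: add NB@27 -> ring=[27:NB,75:NA]
Op 5: route key 49: smallest pos >= 49 is 75 -> NA
Op 6: add NC@44 -> ring=[27:NB,44:NC,75:NA]
Op 7: add ND@18 -> ring=[18:ND,27:NB,44:NC,75:NA]
Op 8: route key 55: smallest pos >= 55 is 75 -> NA
Final route key 36: smallest pos >= 36 is 44 -> NC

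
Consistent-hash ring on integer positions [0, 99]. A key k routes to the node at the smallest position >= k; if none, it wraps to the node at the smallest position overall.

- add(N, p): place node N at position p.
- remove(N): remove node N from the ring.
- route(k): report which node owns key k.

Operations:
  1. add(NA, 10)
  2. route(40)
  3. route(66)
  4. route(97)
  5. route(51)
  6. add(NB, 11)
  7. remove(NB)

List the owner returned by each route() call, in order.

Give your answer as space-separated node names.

Op 1: add NA@10 -> ring=[10:NA]
Op 2: route key 40: none >= 40, wrap to smallest pos 10 -> NA
Op 3: route key 66: none >= 66, wrap to smallest pos 10 -> NA
Op 4: route key 97: none >= 97, wrap to smallest pos 10 -> NA
Op 5: route key 51: none >= 51, wrap to smallest pos 10 -> NA
Op 6: add NB@11 -> ring=[10:NA,11:NB]
Op 7: remove NB -> ring=[10:NA]

Answer: NA NA NA NA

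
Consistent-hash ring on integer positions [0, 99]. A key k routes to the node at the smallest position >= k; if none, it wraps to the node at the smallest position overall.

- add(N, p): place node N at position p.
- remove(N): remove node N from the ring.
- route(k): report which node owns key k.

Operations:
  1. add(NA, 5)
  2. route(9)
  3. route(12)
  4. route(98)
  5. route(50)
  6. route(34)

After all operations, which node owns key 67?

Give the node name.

Op 1: add NA@5 -> ring=[5:NA]
Op 2: route key 9: none >= 9, wrap to smallest pos 5 -> NA
Op 3: route key 12: none >= 12, wrap to smallest pos 5 -> NA
Op 4: route key 98: none >= 98, wrap to smallest pos 5 -> NA
Op 5: route key 50: none >= 50, wrap to smallest pos 5 -> NA
Op 6: route key 34: none >= 34, wrap to smallest pos 5 -> NA
Final route key 67: none >= 67, wrap to smallest pos 5 -> NA

Answer: NA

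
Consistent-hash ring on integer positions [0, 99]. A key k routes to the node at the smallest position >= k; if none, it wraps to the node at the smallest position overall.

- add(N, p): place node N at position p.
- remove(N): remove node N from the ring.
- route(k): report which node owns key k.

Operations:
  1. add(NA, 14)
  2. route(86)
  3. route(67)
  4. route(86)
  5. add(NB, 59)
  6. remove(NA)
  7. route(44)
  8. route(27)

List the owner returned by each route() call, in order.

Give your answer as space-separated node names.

Op 1: add NA@14 -> ring=[14:NA]
Op 2: route key 86: none >= 86, wrap to smallest pos 14 -> NA
Op 3: route key 67: none >= 67, wrap to smallest pos 14 -> NA
Op 4: route key 86: none >= 86, wrap to smallest pos 14 -> NA
Op 5: add NB@59 -> ring=[14:NA,59:NB]
Op 6: remove NA -> ring=[59:NB]
Op 7: route key 44: smallest pos >= 44 is 59 -> NB
Op 8: route key 27: smallest pos >= 27 is 59 -> NB

Answer: NA NA NA NB NB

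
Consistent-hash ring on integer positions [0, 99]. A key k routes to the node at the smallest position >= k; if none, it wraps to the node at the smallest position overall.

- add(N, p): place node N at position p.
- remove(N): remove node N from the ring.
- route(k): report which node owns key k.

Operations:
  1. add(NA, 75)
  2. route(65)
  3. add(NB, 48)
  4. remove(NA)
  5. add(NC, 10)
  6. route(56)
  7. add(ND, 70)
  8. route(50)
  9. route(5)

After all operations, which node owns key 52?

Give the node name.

Op 1: add NA@75 -> ring=[75:NA]
Op 2: route key 65: smallest pos >= 65 is 75 -> NA
Op 3: add NB@48 -> ring=[48:NB,75:NA]
Op 4: remove NA -> ring=[48:NB]
Op 5: add NC@10 -> ring=[10:NC,48:NB]
Op 6: route key 56: none >= 56, wrap to smallest pos 10 -> NC
Op 7: add ND@70 -> ring=[10:NC,48:NB,70:ND]
Op 8: route key 50: smallest pos >= 50 is 70 -> ND
Op 9: route key 5: smallest pos >= 5 is 10 -> NC
Final route key 52: smallest pos >= 52 is 70 -> ND

Answer: ND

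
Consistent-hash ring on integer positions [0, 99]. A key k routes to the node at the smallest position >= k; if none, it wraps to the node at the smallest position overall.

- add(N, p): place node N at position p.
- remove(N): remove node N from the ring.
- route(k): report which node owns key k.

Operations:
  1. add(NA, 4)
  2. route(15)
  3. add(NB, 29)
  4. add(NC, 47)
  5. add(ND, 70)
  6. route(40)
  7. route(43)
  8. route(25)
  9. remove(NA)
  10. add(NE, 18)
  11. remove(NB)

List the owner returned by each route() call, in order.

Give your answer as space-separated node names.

Op 1: add NA@4 -> ring=[4:NA]
Op 2: route key 15: none >= 15, wrap to smallest pos 4 -> NA
Op 3: add NB@29 -> ring=[4:NA,29:NB]
Op 4: add NC@47 -> ring=[4:NA,29:NB,47:NC]
Op 5: add ND@70 -> ring=[4:NA,29:NB,47:NC,70:ND]
Op 6: route key 40: smallest pos >= 40 is 47 -> NC
Op 7: route key 43: smallest pos >= 43 is 47 -> NC
Op 8: route key 25: smallest pos >= 25 is 29 -> NB
Op 9: remove NA -> ring=[29:NB,47:NC,70:ND]
Op 10: add NE@18 -> ring=[18:NE,29:NB,47:NC,70:ND]
Op 11: remove NB -> ring=[18:NE,47:NC,70:ND]

Answer: NA NC NC NB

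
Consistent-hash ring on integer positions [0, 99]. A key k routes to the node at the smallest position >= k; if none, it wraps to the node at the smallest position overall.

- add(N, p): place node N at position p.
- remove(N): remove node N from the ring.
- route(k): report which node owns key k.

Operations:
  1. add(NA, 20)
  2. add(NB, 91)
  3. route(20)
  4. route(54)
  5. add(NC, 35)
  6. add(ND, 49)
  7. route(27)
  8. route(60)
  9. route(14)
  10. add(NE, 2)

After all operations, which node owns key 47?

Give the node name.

Answer: ND

Derivation:
Op 1: add NA@20 -> ring=[20:NA]
Op 2: add NB@91 -> ring=[20:NA,91:NB]
Op 3: route key 20: smallest pos >= 20 is 20 -> NA
Op 4: route key 54: smallest pos >= 54 is 91 -> NB
Op 5: add NC@35 -> ring=[20:NA,35:NC,91:NB]
Op 6: add ND@49 -> ring=[20:NA,35:NC,49:ND,91:NB]
Op 7: route key 27: smallest pos >= 27 is 35 -> NC
Op 8: route key 60: smallest pos >= 60 is 91 -> NB
Op 9: route key 14: smallest pos >= 14 is 20 -> NA
Op 10: add NE@2 -> ring=[2:NE,20:NA,35:NC,49:ND,91:NB]
Final route key 47: smallest pos >= 47 is 49 -> ND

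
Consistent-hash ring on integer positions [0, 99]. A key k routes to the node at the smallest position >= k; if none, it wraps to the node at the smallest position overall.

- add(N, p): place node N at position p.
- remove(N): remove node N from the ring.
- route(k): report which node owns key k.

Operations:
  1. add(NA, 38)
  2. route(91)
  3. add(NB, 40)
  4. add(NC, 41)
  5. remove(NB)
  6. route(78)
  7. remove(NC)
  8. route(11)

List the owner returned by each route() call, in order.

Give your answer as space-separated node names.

Op 1: add NA@38 -> ring=[38:NA]
Op 2: route key 91: none >= 91, wrap to smallest pos 38 -> NA
Op 3: add NB@40 -> ring=[38:NA,40:NB]
Op 4: add NC@41 -> ring=[38:NA,40:NB,41:NC]
Op 5: remove NB -> ring=[38:NA,41:NC]
Op 6: route key 78: none >= 78, wrap to smallest pos 38 -> NA
Op 7: remove NC -> ring=[38:NA]
Op 8: route key 11: smallest pos >= 11 is 38 -> NA

Answer: NA NA NA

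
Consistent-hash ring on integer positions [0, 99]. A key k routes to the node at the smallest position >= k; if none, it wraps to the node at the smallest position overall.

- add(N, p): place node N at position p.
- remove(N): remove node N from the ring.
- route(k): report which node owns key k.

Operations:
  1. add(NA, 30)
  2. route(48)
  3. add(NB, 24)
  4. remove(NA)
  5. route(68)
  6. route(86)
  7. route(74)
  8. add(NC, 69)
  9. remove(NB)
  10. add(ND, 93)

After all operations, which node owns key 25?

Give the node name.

Op 1: add NA@30 -> ring=[30:NA]
Op 2: route key 48: none >= 48, wrap to smallest pos 30 -> NA
Op 3: add NB@24 -> ring=[24:NB,30:NA]
Op 4: remove NA -> ring=[24:NB]
Op 5: route key 68: none >= 68, wrap to smallest pos 24 -> NB
Op 6: route key 86: none >= 86, wrap to smallest pos 24 -> NB
Op 7: route key 74: none >= 74, wrap to smallest pos 24 -> NB
Op 8: add NC@69 -> ring=[24:NB,69:NC]
Op 9: remove NB -> ring=[69:NC]
Op 10: add ND@93 -> ring=[69:NC,93:ND]
Final route key 25: smallest pos >= 25 is 69 -> NC

Answer: NC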